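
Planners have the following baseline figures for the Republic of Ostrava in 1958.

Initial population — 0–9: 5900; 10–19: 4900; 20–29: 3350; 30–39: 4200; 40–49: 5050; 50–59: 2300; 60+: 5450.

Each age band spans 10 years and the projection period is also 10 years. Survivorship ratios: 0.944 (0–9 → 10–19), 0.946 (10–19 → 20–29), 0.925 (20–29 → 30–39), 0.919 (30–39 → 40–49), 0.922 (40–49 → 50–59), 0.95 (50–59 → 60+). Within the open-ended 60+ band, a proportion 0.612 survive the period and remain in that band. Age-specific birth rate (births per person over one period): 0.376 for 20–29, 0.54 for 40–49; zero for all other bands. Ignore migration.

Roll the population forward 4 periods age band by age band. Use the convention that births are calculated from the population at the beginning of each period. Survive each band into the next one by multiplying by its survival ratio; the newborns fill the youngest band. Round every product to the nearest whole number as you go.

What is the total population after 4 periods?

Call the groups 1 to 7, youngest first.
[period 1]
Births: 3350 * 0.376 = 1260 ; 5050 * 0.54 = 2727 ⇒ total 3987
Group 2: 5900 * 0.944 = 5570
Group 3: 4900 * 0.946 = 4635
Group 4: 3350 * 0.925 = 3099
Group 5: 4200 * 0.919 = 3860
Group 6: 5050 * 0.922 = 4656
Group 7: 2300 * 0.95 + 5450 * 0.612 = 2185 + 3335 = 5520
Giving 3987 / 5570 / 4635 / 3099 / 3860 / 4656 / 5520.
[period 2]
Births: 4635 * 0.376 = 1743 ; 3860 * 0.54 = 2084 ⇒ total 3827
Group 2: 3987 * 0.944 = 3764
Group 3: 5570 * 0.946 = 5269
Group 4: 4635 * 0.925 = 4287
Group 5: 3099 * 0.919 = 2848
Group 6: 3860 * 0.922 = 3559
Group 7: 4656 * 0.95 + 5520 * 0.612 = 4423 + 3378 = 7801
Giving 3827 / 3764 / 5269 / 4287 / 2848 / 3559 / 7801.
[period 3]
Births: 5269 * 0.376 = 1981 ; 2848 * 0.54 = 1538 ⇒ total 3519
Group 2: 3827 * 0.944 = 3613
Group 3: 3764 * 0.946 = 3561
Group 4: 5269 * 0.925 = 4874
Group 5: 4287 * 0.919 = 3940
Group 6: 2848 * 0.922 = 2626
Group 7: 3559 * 0.95 + 7801 * 0.612 = 3381 + 4774 = 8155
Giving 3519 / 3613 / 3561 / 4874 / 3940 / 2626 / 8155.
[period 4]
Births: 3561 * 0.376 = 1339 ; 3940 * 0.54 = 2128 ⇒ total 3467
Group 2: 3519 * 0.944 = 3322
Group 3: 3613 * 0.946 = 3418
Group 4: 3561 * 0.925 = 3294
Group 5: 4874 * 0.919 = 4479
Group 6: 3940 * 0.922 = 3633
Group 7: 2626 * 0.95 + 8155 * 0.612 = 2495 + 4991 = 7486
Giving 3467 / 3322 / 3418 / 3294 / 4479 / 3633 / 7486.
Total after period 4: 3467 + 3322 + 3418 + 3294 + 4479 + 3633 + 7486 = 29099

29099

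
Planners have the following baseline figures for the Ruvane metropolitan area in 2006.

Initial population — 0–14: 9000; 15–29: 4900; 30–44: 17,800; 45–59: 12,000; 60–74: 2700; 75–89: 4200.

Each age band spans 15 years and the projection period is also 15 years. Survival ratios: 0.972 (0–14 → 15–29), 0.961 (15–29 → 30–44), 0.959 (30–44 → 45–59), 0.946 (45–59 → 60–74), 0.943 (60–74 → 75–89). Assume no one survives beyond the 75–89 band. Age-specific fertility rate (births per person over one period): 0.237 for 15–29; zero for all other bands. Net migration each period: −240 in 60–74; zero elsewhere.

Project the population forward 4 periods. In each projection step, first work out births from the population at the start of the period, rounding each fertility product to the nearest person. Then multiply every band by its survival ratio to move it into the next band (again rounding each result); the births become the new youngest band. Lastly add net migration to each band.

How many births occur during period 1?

1161

[period 1]
Births: 4900 * 0.237 = 1161
15–29: 9000 * 0.972 = 8748
30–44: 4900 * 0.961 = 4709
45–59: 17800 * 0.959 = 17070
60–74: 12000 * 0.946 = 11352
75–89: 2700 * 0.943 = 2546
Net migration: 60–74 − 240 → 11112
End of period: [1161, 8748, 4709, 17070, 11112, 2546]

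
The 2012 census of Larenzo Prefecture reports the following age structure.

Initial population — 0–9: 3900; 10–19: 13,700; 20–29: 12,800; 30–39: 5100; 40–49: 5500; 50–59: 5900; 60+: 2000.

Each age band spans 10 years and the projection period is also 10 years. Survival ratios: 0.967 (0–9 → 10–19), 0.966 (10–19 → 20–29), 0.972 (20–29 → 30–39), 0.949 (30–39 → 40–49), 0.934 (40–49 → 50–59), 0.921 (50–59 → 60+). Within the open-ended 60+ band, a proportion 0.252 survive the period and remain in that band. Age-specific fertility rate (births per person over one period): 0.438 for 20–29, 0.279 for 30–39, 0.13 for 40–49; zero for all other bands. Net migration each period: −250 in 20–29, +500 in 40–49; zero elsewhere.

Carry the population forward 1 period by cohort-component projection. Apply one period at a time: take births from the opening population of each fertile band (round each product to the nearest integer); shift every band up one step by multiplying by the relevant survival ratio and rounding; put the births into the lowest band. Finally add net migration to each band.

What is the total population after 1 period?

53356

Period 1.
Births: 12800 * 0.438 = 5606 ; 5100 * 0.279 = 1423 ; 5500 * 0.13 = 715 — total 7744
10–19: 3900 * 0.967 = 3771
20–29: 13700 * 0.966 = 13234
30–39: 12800 * 0.972 = 12442
40–49: 5100 * 0.949 = 4840
50–59: 5500 * 0.934 = 5137
60+: 5900 * 0.921 + 2000 * 0.252 = 5434 + 504 = 5938
Net migration: 20–29 − 250 → 12984; 40–49 + 500 → 5340
Population now: 0–9=7744, 10–19=3771, 20–29=12984, 30–39=12442, 40–49=5340, 50–59=5137, 60+=5938
Total after period 1: 7744 + 3771 + 12984 + 12442 + 5340 + 5137 + 5938 = 53356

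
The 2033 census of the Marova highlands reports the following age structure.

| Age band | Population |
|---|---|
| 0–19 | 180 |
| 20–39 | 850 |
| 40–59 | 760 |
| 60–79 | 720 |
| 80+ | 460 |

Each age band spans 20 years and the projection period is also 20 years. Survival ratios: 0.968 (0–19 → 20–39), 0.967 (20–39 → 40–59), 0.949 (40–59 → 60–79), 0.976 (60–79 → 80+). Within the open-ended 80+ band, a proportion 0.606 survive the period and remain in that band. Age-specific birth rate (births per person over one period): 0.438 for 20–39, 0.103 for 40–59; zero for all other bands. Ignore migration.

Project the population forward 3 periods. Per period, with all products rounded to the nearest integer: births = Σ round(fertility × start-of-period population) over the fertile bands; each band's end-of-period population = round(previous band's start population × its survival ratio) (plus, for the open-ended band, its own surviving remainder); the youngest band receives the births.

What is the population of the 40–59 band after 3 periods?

[period 1]
Births: 850 * 0.438 = 372 ; 760 * 0.103 = 78 ⇒ total 450
20–39: 180 * 0.968 = 174
40–59: 850 * 0.967 = 822
60–79: 760 * 0.949 = 721
80+: 720 * 0.976 + 460 * 0.606 = 703 + 279 = 982
Giving 450 / 174 / 822 / 721 / 982.
[period 2]
Births: 174 * 0.438 = 76 ; 822 * 0.103 = 85 ⇒ total 161
20–39: 450 * 0.968 = 436
40–59: 174 * 0.967 = 168
60–79: 822 * 0.949 = 780
80+: 721 * 0.976 + 982 * 0.606 = 704 + 595 = 1299
Giving 161 / 436 / 168 / 780 / 1299.
[period 3]
Births: 436 * 0.438 = 191 ; 168 * 0.103 = 17 ⇒ total 208
20–39: 161 * 0.968 = 156
40–59: 436 * 0.967 = 422
60–79: 168 * 0.949 = 159
80+: 780 * 0.976 + 1299 * 0.606 = 761 + 787 = 1548
Giving 208 / 156 / 422 / 159 / 1548.

422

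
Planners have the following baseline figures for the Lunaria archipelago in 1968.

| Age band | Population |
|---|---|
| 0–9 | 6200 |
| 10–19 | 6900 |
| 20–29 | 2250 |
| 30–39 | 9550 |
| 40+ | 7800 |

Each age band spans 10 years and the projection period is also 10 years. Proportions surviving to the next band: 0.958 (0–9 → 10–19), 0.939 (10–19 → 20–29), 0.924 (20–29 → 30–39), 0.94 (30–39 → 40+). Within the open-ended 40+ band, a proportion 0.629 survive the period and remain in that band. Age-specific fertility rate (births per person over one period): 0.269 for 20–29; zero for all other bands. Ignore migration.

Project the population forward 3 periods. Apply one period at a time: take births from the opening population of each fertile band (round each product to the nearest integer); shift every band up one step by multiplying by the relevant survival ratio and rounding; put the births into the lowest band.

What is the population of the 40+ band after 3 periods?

12349

[period 1]
Births: 2250 × 0.269 = 605
10–19: 6200 × 0.958 = 5940
20–29: 6900 × 0.939 = 6479
30–39: 2250 × 0.924 = 2079
40+: 9550 × 0.94 + 7800 × 0.629 = 8977 + 4906 = 13883
Population now: 0–9=605, 10–19=5940, 20–29=6479, 30–39=2079, 40+=13883
[period 2]
Births: 6479 × 0.269 = 1743
10–19: 605 × 0.958 = 580
20–29: 5940 × 0.939 = 5578
30–39: 6479 × 0.924 = 5987
40+: 2079 × 0.94 + 13883 × 0.629 = 1954 + 8732 = 10686
Population now: 0–9=1743, 10–19=580, 20–29=5578, 30–39=5987, 40+=10686
[period 3]
Births: 5578 × 0.269 = 1500
10–19: 1743 × 0.958 = 1670
20–29: 580 × 0.939 = 545
30–39: 5578 × 0.924 = 5154
40+: 5987 × 0.94 + 10686 × 0.629 = 5628 + 6721 = 12349
Population now: 0–9=1500, 10–19=1670, 20–29=545, 30–39=5154, 40+=12349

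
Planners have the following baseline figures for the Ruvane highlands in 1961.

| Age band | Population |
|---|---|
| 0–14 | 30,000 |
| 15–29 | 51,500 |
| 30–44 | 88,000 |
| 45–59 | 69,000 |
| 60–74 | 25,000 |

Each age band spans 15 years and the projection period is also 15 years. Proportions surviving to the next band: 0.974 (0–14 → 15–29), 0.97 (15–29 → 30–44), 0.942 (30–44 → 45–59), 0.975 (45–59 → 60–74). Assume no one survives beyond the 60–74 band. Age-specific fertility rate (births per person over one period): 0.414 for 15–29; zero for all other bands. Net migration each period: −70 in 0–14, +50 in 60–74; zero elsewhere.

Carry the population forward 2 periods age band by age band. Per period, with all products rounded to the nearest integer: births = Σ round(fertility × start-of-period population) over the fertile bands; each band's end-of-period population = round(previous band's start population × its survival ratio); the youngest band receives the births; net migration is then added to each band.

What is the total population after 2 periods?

189000

(Groups numbered youngest = 1 to oldest = 5.)
Period 1:
Births: 51500 * 0.414 = 21321
Group 2: 30000 * 0.974 = 29220
Group 3: 51500 * 0.97 = 49955
Group 4: 88000 * 0.942 = 82896
Group 5: 69000 * 0.975 = 67275
Net migration: Group 1 − 70 → 21251; Group 5 + 50 → 67325
End of period: [21251, 29220, 49955, 82896, 67325]
Period 2:
Births: 29220 * 0.414 = 12097
Group 2: 21251 * 0.974 = 20698
Group 3: 29220 * 0.97 = 28343
Group 4: 49955 * 0.942 = 47058
Group 5: 82896 * 0.975 = 80824
Net migration: Group 1 − 70 → 12027; Group 5 + 50 → 80874
End of period: [12027, 20698, 28343, 47058, 80874]
Total after period 2: 12027 + 20698 + 28343 + 47058 + 80874 = 189000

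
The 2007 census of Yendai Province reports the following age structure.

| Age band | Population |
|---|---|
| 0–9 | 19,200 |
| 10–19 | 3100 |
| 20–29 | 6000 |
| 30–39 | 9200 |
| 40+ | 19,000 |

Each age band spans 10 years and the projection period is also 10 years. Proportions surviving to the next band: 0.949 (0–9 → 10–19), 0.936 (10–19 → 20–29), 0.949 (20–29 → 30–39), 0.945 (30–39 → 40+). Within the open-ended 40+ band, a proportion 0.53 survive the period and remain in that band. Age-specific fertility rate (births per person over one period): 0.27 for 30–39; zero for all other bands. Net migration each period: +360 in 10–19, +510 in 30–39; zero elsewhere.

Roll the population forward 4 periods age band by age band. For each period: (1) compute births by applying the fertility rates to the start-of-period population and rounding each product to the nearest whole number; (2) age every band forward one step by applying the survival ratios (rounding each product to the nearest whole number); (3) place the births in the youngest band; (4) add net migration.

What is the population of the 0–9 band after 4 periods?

Numbering the bands 1..5 from youngest to oldest:
— Period 1 —
Births: 9200 * 0.27 = 2484
Band 2: 19200 * 0.949 = 18221
Band 3: 3100 * 0.936 = 2902
Band 4: 6000 * 0.949 = 5694
Band 5: 9200 * 0.945 + 19000 * 0.53 = 8694 + 10070 = 18764
Net migration: Band 2 + 360 → 18581; Band 4 + 510 → 6204
Giving 2484 / 18581 / 2902 / 6204 / 18764.
— Period 2 —
Births: 6204 * 0.27 = 1675
Band 2: 2484 * 0.949 = 2357
Band 3: 18581 * 0.936 = 17392
Band 4: 2902 * 0.949 = 2754
Band 5: 6204 * 0.945 + 18764 * 0.53 = 5863 + 9945 = 15808
Net migration: Band 2 + 360 → 2717; Band 4 + 510 → 3264
Giving 1675 / 2717 / 17392 / 3264 / 15808.
— Period 3 —
Births: 3264 * 0.27 = 881
Band 2: 1675 * 0.949 = 1590
Band 3: 2717 * 0.936 = 2543
Band 4: 17392 * 0.949 = 16505
Band 5: 3264 * 0.945 + 15808 * 0.53 = 3084 + 8378 = 11462
Net migration: Band 2 + 360 → 1950; Band 4 + 510 → 17015
Giving 881 / 1950 / 2543 / 17015 / 11462.
— Period 4 —
Births: 17015 * 0.27 = 4594
Band 2: 881 * 0.949 = 836
Band 3: 1950 * 0.936 = 1825
Band 4: 2543 * 0.949 = 2413
Band 5: 17015 * 0.945 + 11462 * 0.53 = 16079 + 6075 = 22154
Net migration: Band 2 + 360 → 1196; Band 4 + 510 → 2923
Giving 4594 / 1196 / 1825 / 2923 / 22154.

4594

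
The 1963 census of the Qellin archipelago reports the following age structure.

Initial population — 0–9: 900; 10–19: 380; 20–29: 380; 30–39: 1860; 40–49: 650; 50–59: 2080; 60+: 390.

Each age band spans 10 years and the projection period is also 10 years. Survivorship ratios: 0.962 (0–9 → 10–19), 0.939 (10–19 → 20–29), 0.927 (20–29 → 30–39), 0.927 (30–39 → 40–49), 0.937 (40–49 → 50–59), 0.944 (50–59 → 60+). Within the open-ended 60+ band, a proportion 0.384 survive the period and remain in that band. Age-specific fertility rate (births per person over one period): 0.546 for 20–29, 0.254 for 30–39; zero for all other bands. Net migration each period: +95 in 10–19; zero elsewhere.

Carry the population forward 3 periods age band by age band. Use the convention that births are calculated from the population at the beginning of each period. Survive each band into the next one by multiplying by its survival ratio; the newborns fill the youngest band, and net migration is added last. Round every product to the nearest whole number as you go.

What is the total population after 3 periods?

Let group 1 be 0–9 through group 7 = 60+.
Period 1:
Births: 380 × 0.546 = 207 ; 1860 × 0.254 = 472 → total 679
Group 2: 900 × 0.962 = 866
Group 3: 380 × 0.939 = 357
Group 4: 380 × 0.927 = 352
Group 5: 1860 × 0.927 = 1724
Group 6: 650 × 0.937 = 609
Group 7: 2080 × 0.944 + 390 × 0.384 = 1964 + 150 = 2114
Net migration: Group 2 + 95 → 961
End of period: [679, 961, 357, 352, 1724, 609, 2114]
Period 2:
Births: 357 × 0.546 = 195 ; 352 × 0.254 = 89 → total 284
Group 2: 679 × 0.962 = 653
Group 3: 961 × 0.939 = 902
Group 4: 357 × 0.927 = 331
Group 5: 352 × 0.927 = 326
Group 6: 1724 × 0.937 = 1615
Group 7: 609 × 0.944 + 2114 × 0.384 = 575 + 812 = 1387
Net migration: Group 2 + 95 → 748
End of period: [284, 748, 902, 331, 326, 1615, 1387]
Period 3:
Births: 902 × 0.546 = 492 ; 331 × 0.254 = 84 → total 576
Group 2: 284 × 0.962 = 273
Group 3: 748 × 0.939 = 702
Group 4: 902 × 0.927 = 836
Group 5: 331 × 0.927 = 307
Group 6: 326 × 0.937 = 305
Group 7: 1615 × 0.944 + 1387 × 0.384 = 1525 + 533 = 2058
Net migration: Group 2 + 95 → 368
End of period: [576, 368, 702, 836, 307, 305, 2058]
Total after period 3: 576 + 368 + 702 + 836 + 307 + 305 + 2058 = 5152

5152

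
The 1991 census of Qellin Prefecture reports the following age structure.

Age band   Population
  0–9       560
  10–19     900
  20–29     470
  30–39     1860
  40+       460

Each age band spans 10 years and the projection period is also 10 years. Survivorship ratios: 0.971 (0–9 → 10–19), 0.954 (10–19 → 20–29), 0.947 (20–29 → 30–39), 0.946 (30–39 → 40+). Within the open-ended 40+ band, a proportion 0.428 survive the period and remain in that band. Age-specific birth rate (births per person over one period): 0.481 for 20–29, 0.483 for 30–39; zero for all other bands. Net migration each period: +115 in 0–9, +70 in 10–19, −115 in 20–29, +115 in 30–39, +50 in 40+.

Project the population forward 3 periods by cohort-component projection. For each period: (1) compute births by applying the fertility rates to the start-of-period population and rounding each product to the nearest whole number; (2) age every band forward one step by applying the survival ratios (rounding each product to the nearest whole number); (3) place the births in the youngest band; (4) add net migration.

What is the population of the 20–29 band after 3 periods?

After projecting period 1:
Births: 470 * 0.481 = 226  |  1860 * 0.483 = 898 → total 1124
10–19: 560 * 0.971 = 544
20–29: 900 * 0.954 = 859
30–39: 470 * 0.947 = 445
40+: 1860 * 0.946 + 460 * 0.428 = 1760 + 197 = 1957
Net migration: 0–9 + 115 → 1239; 10–19 + 70 → 614; 20–29 − 115 → 744; 30–39 + 115 → 560; 40+ + 50 → 2007
Population now: 0–9=1239, 10–19=614, 20–29=744, 30–39=560, 40+=2007
After projecting period 2:
Births: 744 * 0.481 = 358  |  560 * 0.483 = 270 → total 628
10–19: 1239 * 0.971 = 1203
20–29: 614 * 0.954 = 586
30–39: 744 * 0.947 = 705
40+: 560 * 0.946 + 2007 * 0.428 = 530 + 859 = 1389
Net migration: 0–9 + 115 → 743; 10–19 + 70 → 1273; 20–29 − 115 → 471; 30–39 + 115 → 820; 40+ + 50 → 1439
Population now: 0–9=743, 10–19=1273, 20–29=471, 30–39=820, 40+=1439
After projecting period 3:
Births: 471 * 0.481 = 227  |  820 * 0.483 = 396 → total 623
10–19: 743 * 0.971 = 721
20–29: 1273 * 0.954 = 1214
30–39: 471 * 0.947 = 446
40+: 820 * 0.946 + 1439 * 0.428 = 776 + 616 = 1392
Net migration: 0–9 + 115 → 738; 10–19 + 70 → 791; 20–29 − 115 → 1099; 30–39 + 115 → 561; 40+ + 50 → 1442
Population now: 0–9=738, 10–19=791, 20–29=1099, 30–39=561, 40+=1442

1099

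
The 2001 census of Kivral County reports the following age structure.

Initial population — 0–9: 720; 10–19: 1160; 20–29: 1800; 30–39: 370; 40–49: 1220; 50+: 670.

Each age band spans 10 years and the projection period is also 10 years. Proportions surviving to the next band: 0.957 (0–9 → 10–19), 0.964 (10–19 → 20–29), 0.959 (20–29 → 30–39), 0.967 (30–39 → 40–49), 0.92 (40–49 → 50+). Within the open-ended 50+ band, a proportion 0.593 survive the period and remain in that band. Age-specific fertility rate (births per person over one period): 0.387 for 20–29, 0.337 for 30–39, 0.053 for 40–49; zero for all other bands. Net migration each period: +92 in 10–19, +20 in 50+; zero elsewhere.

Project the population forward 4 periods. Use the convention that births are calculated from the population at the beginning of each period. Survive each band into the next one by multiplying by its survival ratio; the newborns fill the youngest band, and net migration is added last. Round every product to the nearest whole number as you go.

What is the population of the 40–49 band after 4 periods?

(Bands numbered youngest = 1 to oldest = 6.)
Period 1.
Births: 1800 * 0.387 = 697, 370 * 0.337 = 125, 1220 * 0.053 = 65 → total 887
Band 2: 720 * 0.957 = 689
Band 3: 1160 * 0.964 = 1118
Band 4: 1800 * 0.959 = 1726
Band 5: 370 * 0.967 = 358
Band 6: 1220 * 0.92 + 670 * 0.593 = 1122 + 397 = 1519
Net migration: Band 2 + 92 → 781; Band 6 + 20 → 1539
→ [887, 781, 1118, 1726, 358, 1539]
Period 2.
Births: 1118 * 0.387 = 433, 1726 * 0.337 = 582, 358 * 0.053 = 19 → total 1034
Band 2: 887 * 0.957 = 849
Band 3: 781 * 0.964 = 753
Band 4: 1118 * 0.959 = 1072
Band 5: 1726 * 0.967 = 1669
Band 6: 358 * 0.92 + 1539 * 0.593 = 329 + 913 = 1242
Net migration: Band 2 + 92 → 941; Band 6 + 20 → 1262
→ [1034, 941, 753, 1072, 1669, 1262]
Period 3.
Births: 753 * 0.387 = 291, 1072 * 0.337 = 361, 1669 * 0.053 = 88 → total 740
Band 2: 1034 * 0.957 = 990
Band 3: 941 * 0.964 = 907
Band 4: 753 * 0.959 = 722
Band 5: 1072 * 0.967 = 1037
Band 6: 1669 * 0.92 + 1262 * 0.593 = 1535 + 748 = 2283
Net migration: Band 2 + 92 → 1082; Band 6 + 20 → 2303
→ [740, 1082, 907, 722, 1037, 2303]
Period 4.
Births: 907 * 0.387 = 351, 722 * 0.337 = 243, 1037 * 0.053 = 55 → total 649
Band 2: 740 * 0.957 = 708
Band 3: 1082 * 0.964 = 1043
Band 4: 907 * 0.959 = 870
Band 5: 722 * 0.967 = 698
Band 6: 1037 * 0.92 + 2303 * 0.593 = 954 + 1366 = 2320
Net migration: Band 2 + 92 → 800; Band 6 + 20 → 2340
→ [649, 800, 1043, 870, 698, 2340]

698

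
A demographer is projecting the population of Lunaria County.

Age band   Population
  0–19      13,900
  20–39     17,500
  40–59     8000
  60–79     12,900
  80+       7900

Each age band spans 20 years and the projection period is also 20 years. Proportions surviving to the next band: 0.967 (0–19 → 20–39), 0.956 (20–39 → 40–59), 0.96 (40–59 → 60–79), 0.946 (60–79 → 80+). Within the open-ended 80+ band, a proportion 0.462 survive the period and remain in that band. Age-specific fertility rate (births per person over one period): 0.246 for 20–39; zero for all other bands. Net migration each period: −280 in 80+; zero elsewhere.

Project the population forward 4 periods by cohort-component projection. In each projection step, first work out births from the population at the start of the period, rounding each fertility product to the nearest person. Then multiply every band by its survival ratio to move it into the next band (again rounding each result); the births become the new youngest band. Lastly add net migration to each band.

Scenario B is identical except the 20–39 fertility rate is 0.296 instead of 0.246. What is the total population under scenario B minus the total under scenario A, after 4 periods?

Let band 1 be 0–19 through band 5 = 80+.
[period 1]
Births: 17500 × 0.246 = 4305
Band 2: 13900 × 0.967 = 13441
Band 3: 17500 × 0.956 = 16730
Band 4: 8000 × 0.96 = 7680
Band 5: 12900 × 0.946 + 7900 × 0.462 = 12203 + 3650 = 15853
Net migration: Band 5 − 280 → 15573
→ [4305, 13441, 16730, 7680, 15573]
[period 2]
Births: 13441 × 0.246 = 3306
Band 2: 4305 × 0.967 = 4163
Band 3: 13441 × 0.956 = 12850
Band 4: 16730 × 0.96 = 16061
Band 5: 7680 × 0.946 + 15573 × 0.462 = 7265 + 7195 = 14460
Net migration: Band 5 − 280 → 14180
→ [3306, 4163, 12850, 16061, 14180]
[period 3]
Births: 4163 × 0.246 = 1024
Band 2: 3306 × 0.967 = 3197
Band 3: 4163 × 0.956 = 3980
Band 4: 12850 × 0.96 = 12336
Band 5: 16061 × 0.946 + 14180 × 0.462 = 15194 + 6551 = 21745
Net migration: Band 5 − 280 → 21465
→ [1024, 3197, 3980, 12336, 21465]
[period 4]
Births: 3197 × 0.246 = 786
Band 2: 1024 × 0.967 = 990
Band 3: 3197 × 0.956 = 3056
Band 4: 3980 × 0.96 = 3821
Band 5: 12336 × 0.946 + 21465 × 0.462 = 11670 + 9917 = 21587
Net migration: Band 5 − 280 → 21307
→ [786, 990, 3056, 3821, 21307]
Scenario A total after 4 periods: 29960
Scenario B projection —
[period 1]
Births: 17500 × 0.296 = 5180
Band 2: 13900 × 0.967 = 13441
Band 3: 17500 × 0.956 = 16730
Band 4: 8000 × 0.96 = 7680
Band 5: 12900 × 0.946 + 7900 × 0.462 = 12203 + 3650 = 15853
Net migration: Band 5 − 280 → 15573
→ [5180, 13441, 16730, 7680, 15573]
[period 2]
Births: 13441 × 0.296 = 3979
Band 2: 5180 × 0.967 = 5009
Band 3: 13441 × 0.956 = 12850
Band 4: 16730 × 0.96 = 16061
Band 5: 7680 × 0.946 + 15573 × 0.462 = 7265 + 7195 = 14460
Net migration: Band 5 − 280 → 14180
→ [3979, 5009, 12850, 16061, 14180]
[period 3]
Births: 5009 × 0.296 = 1483
Band 2: 3979 × 0.967 = 3848
Band 3: 5009 × 0.956 = 4789
Band 4: 12850 × 0.96 = 12336
Band 5: 16061 × 0.946 + 14180 × 0.462 = 15194 + 6551 = 21745
Net migration: Band 5 − 280 → 21465
→ [1483, 3848, 4789, 12336, 21465]
[period 4]
Births: 3848 × 0.296 = 1139
Band 2: 1483 × 0.967 = 1434
Band 3: 3848 × 0.956 = 3679
Band 4: 4789 × 0.96 = 4597
Band 5: 12336 × 0.946 + 21465 × 0.462 = 11670 + 9917 = 21587
Net migration: Band 5 − 280 → 21307
→ [1139, 1434, 3679, 4597, 21307]
Scenario B total after 4 periods: 32156
Difference B − A = 32156 − 29960 = 2196

2196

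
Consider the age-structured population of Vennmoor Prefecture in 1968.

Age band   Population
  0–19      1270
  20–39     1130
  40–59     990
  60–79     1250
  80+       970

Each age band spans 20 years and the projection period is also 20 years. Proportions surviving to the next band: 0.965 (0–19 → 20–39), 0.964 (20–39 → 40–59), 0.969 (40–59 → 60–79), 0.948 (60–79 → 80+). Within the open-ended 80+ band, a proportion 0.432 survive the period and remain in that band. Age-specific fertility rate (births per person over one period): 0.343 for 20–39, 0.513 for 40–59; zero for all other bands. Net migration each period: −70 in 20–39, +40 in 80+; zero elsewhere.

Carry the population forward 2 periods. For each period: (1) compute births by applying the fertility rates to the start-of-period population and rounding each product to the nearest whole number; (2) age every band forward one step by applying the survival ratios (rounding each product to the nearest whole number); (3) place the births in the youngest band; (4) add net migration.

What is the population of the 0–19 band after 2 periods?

956

Period 1:
Births: 1130 × 0.343 = 388  |  990 × 0.513 = 508 — total 896
20–39: 1270 × 0.965 = 1226
40–59: 1130 × 0.964 = 1089
60–79: 990 × 0.969 = 959
80+: 1250 × 0.948 + 970 × 0.432 = 1185 + 419 = 1604
Net migration: 20–39 − 70 → 1156; 80+ + 40 → 1644
Giving 896 / 1156 / 1089 / 959 / 1644.
Period 2:
Births: 1156 × 0.343 = 397  |  1089 × 0.513 = 559 — total 956
20–39: 896 × 0.965 = 865
40–59: 1156 × 0.964 = 1114
60–79: 1089 × 0.969 = 1055
80+: 959 × 0.948 + 1644 × 0.432 = 909 + 710 = 1619
Net migration: 20–39 − 70 → 795; 80+ + 40 → 1659
Giving 956 / 795 / 1114 / 1055 / 1659.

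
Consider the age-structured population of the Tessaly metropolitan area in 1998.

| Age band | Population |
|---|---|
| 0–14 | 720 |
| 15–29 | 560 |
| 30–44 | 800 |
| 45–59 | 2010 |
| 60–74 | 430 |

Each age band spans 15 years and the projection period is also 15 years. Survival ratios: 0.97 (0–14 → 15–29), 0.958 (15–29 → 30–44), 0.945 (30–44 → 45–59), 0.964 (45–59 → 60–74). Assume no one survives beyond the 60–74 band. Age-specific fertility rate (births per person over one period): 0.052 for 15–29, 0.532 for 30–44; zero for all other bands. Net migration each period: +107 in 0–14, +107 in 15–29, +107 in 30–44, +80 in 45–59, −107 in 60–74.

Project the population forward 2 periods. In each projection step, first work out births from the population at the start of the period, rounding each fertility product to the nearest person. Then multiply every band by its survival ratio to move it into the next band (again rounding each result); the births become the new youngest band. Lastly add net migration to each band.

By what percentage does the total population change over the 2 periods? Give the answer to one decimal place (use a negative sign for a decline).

-24.6

— Period 1 —
Births: 560 × 0.052 = 29, 800 × 0.532 = 426 → 455
15–29: 720 × 0.97 = 698
30–44: 560 × 0.958 = 536
45–59: 800 × 0.945 = 756
60–74: 2010 × 0.964 = 1938
Net migration: 0–14 + 107 → 562; 15–29 + 107 → 805; 30–44 + 107 → 643; 45–59 + 80 → 836; 60–74 − 107 → 1831
Population now: 0–14=562, 15–29=805, 30–44=643, 45–59=836, 60–74=1831
— Period 2 —
Births: 805 × 0.052 = 42, 643 × 0.532 = 342 → 384
15–29: 562 × 0.97 = 545
30–44: 805 × 0.958 = 771
45–59: 643 × 0.945 = 608
60–74: 836 × 0.964 = 806
Net migration: 0–14 + 107 → 491; 15–29 + 107 → 652; 30–44 + 107 → 878; 45–59 + 80 → 688; 60–74 − 107 → 699
Population now: 0–14=491, 15–29=652, 30–44=878, 45–59=688, 60–74=699
Total: 4520 → 3408; change = -1112; percentage change = -24.6%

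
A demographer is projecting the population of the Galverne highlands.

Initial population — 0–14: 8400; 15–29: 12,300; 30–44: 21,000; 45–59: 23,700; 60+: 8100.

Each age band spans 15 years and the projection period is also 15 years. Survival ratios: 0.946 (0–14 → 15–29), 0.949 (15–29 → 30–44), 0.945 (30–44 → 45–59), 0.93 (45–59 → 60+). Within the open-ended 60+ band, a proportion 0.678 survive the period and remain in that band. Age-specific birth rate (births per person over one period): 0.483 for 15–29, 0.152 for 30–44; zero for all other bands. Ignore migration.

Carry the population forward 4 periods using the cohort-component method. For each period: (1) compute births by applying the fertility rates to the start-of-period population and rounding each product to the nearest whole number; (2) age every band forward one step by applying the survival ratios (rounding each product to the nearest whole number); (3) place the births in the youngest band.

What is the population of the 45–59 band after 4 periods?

7748

Let band 1 be 0–14 through band 5 = 60+.
— Period 1 —
Births: 12300 * 0.483 = 5941 ; 21000 * 0.152 = 3192 → 9133
Band 2: 8400 * 0.946 = 7946
Band 3: 12300 * 0.949 = 11673
Band 4: 21000 * 0.945 = 19845
Band 5: 23700 * 0.93 + 8100 * 0.678 = 22041 + 5492 = 27533
Population now: 0–14=9133, 15–29=7946, 30–44=11673, 45–59=19845, 60+=27533
— Period 2 —
Births: 7946 * 0.483 = 3838 ; 11673 * 0.152 = 1774 → 5612
Band 2: 9133 * 0.946 = 8640
Band 3: 7946 * 0.949 = 7541
Band 4: 11673 * 0.945 = 11031
Band 5: 19845 * 0.93 + 27533 * 0.678 = 18456 + 18667 = 37123
Population now: 0–14=5612, 15–29=8640, 30–44=7541, 45–59=11031, 60+=37123
— Period 3 —
Births: 8640 * 0.483 = 4173 ; 7541 * 0.152 = 1146 → 5319
Band 2: 5612 * 0.946 = 5309
Band 3: 8640 * 0.949 = 8199
Band 4: 7541 * 0.945 = 7126
Band 5: 11031 * 0.93 + 37123 * 0.678 = 10259 + 25169 = 35428
Population now: 0–14=5319, 15–29=5309, 30–44=8199, 45–59=7126, 60+=35428
— Period 4 —
Births: 5309 * 0.483 = 2564 ; 8199 * 0.152 = 1246 → 3810
Band 2: 5319 * 0.946 = 5032
Band 3: 5309 * 0.949 = 5038
Band 4: 8199 * 0.945 = 7748
Band 5: 7126 * 0.93 + 35428 * 0.678 = 6627 + 24020 = 30647
Population now: 0–14=3810, 15–29=5032, 30–44=5038, 45–59=7748, 60+=30647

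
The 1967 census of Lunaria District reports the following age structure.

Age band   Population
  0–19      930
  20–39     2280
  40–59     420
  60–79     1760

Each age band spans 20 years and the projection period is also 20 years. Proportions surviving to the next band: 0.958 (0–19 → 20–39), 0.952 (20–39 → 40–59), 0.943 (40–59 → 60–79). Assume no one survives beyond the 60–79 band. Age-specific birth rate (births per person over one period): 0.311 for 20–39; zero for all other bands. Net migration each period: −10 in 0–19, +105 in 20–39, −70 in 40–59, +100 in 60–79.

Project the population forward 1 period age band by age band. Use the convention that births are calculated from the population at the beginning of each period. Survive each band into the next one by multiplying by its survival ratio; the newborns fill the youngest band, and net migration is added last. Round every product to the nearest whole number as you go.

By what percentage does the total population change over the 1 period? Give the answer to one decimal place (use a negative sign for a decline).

Period 1:
Births: 2280 * 0.311 = 709
20–39: 930 * 0.958 = 891
40–59: 2280 * 0.952 = 2171
60–79: 420 * 0.943 = 396
Net migration: 0–19 − 10 → 699; 20–39 + 105 → 996; 40–59 − 70 → 2101; 60–79 + 100 → 496
Giving 699 / 996 / 2101 / 496.
Total: 5390 → 4292; change = -1098; percentage change = -20.4%

-20.4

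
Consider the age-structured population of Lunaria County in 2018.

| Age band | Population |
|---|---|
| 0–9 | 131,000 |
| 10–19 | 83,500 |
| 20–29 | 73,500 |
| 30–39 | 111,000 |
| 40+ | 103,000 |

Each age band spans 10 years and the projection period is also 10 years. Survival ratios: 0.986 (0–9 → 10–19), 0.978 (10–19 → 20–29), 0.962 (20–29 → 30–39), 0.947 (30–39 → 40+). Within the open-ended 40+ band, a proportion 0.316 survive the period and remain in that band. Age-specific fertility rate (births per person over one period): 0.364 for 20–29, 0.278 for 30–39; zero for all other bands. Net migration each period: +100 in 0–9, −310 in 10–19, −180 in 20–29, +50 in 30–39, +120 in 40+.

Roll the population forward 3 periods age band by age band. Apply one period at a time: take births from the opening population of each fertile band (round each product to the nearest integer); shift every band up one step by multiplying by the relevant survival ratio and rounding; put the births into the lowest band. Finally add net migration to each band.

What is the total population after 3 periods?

Call the groups 1 to 5, youngest first.
After projecting period 1:
Births: 73500 × 0.364 = 26754  |  111000 × 0.278 = 30858 → total 57612
Group 2: 131000 × 0.986 = 129166
Group 3: 83500 × 0.978 = 81663
Group 4: 73500 × 0.962 = 70707
Group 5: 111000 × 0.947 + 103000 × 0.316 = 105117 + 32548 = 137665
Net migration: Group 1 + 100 → 57712; Group 2 − 310 → 128856; Group 3 − 180 → 81483; Group 4 + 50 → 70757; Group 5 + 120 → 137785
→ [57712, 128856, 81483, 70757, 137785]
After projecting period 2:
Births: 81483 × 0.364 = 29660  |  70757 × 0.278 = 19670 → total 49330
Group 2: 57712 × 0.986 = 56904
Group 3: 128856 × 0.978 = 126021
Group 4: 81483 × 0.962 = 78387
Group 5: 70757 × 0.947 + 137785 × 0.316 = 67007 + 43540 = 110547
Net migration: Group 1 + 100 → 49430; Group 2 − 310 → 56594; Group 3 − 180 → 125841; Group 4 + 50 → 78437; Group 5 + 120 → 110667
→ [49430, 56594, 125841, 78437, 110667]
After projecting period 3:
Births: 125841 × 0.364 = 45806  |  78437 × 0.278 = 21805 → total 67611
Group 2: 49430 × 0.986 = 48738
Group 3: 56594 × 0.978 = 55349
Group 4: 125841 × 0.962 = 121059
Group 5: 78437 × 0.947 + 110667 × 0.316 = 74280 + 34971 = 109251
Net migration: Group 1 + 100 → 67711; Group 2 − 310 → 48428; Group 3 − 180 → 55169; Group 4 + 50 → 121109; Group 5 + 120 → 109371
→ [67711, 48428, 55169, 121109, 109371]
Total after period 3: 67711 + 48428 + 55169 + 121109 + 109371 = 401788

401788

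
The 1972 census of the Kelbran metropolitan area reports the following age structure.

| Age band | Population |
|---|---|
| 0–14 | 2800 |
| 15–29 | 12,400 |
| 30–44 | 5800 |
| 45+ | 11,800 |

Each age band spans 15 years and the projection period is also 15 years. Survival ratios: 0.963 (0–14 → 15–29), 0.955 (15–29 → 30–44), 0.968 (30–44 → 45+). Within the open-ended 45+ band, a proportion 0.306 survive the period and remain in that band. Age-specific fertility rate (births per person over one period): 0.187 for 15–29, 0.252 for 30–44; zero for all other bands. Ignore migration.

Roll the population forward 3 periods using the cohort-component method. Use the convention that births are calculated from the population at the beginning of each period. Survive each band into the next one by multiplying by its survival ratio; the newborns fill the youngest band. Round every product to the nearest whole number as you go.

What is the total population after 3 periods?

[period 1]
Births: 12400 × 0.187 = 2319, 5800 × 0.252 = 1462 ⇒ total 3781
15–29: 2800 × 0.963 = 2696
30–44: 12400 × 0.955 = 11842
45+: 5800 × 0.968 + 11800 × 0.306 = 5614 + 3611 = 9225
End of period: [3781, 2696, 11842, 9225]
[period 2]
Births: 2696 × 0.187 = 504, 11842 × 0.252 = 2984 ⇒ total 3488
15–29: 3781 × 0.963 = 3641
30–44: 2696 × 0.955 = 2575
45+: 11842 × 0.968 + 9225 × 0.306 = 11463 + 2823 = 14286
End of period: [3488, 3641, 2575, 14286]
[period 3]
Births: 3641 × 0.187 = 681, 2575 × 0.252 = 649 ⇒ total 1330
15–29: 3488 × 0.963 = 3359
30–44: 3641 × 0.955 = 3477
45+: 2575 × 0.968 + 14286 × 0.306 = 2493 + 4372 = 6865
End of period: [1330, 3359, 3477, 6865]
Total after period 3: 1330 + 3359 + 3477 + 6865 = 15031

15031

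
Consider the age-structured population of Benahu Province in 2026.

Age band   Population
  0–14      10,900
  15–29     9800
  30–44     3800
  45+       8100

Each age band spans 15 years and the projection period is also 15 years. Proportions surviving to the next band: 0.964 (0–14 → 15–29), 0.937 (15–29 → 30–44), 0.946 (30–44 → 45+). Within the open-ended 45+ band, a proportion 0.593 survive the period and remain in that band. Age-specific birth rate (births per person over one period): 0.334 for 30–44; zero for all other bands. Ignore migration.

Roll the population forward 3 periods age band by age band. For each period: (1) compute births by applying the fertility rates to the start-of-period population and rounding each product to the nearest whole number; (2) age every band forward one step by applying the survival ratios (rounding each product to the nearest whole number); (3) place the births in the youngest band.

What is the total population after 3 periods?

— Period 1 —
Births: 3800 * 0.334 = 1269
15–29: 10900 * 0.964 = 10508
30–44: 9800 * 0.937 = 9183
45+: 3800 * 0.946 + 8100 * 0.593 = 3595 + 4803 = 8398
End of period: [1269, 10508, 9183, 8398]
— Period 2 —
Births: 9183 * 0.334 = 3067
15–29: 1269 * 0.964 = 1223
30–44: 10508 * 0.937 = 9846
45+: 9183 * 0.946 + 8398 * 0.593 = 8687 + 4980 = 13667
End of period: [3067, 1223, 9846, 13667]
— Period 3 —
Births: 9846 * 0.334 = 3289
15–29: 3067 * 0.964 = 2957
30–44: 1223 * 0.937 = 1146
45+: 9846 * 0.946 + 13667 * 0.593 = 9314 + 8105 = 17419
End of period: [3289, 2957, 1146, 17419]
Total after period 3: 3289 + 2957 + 1146 + 17419 = 24811

24811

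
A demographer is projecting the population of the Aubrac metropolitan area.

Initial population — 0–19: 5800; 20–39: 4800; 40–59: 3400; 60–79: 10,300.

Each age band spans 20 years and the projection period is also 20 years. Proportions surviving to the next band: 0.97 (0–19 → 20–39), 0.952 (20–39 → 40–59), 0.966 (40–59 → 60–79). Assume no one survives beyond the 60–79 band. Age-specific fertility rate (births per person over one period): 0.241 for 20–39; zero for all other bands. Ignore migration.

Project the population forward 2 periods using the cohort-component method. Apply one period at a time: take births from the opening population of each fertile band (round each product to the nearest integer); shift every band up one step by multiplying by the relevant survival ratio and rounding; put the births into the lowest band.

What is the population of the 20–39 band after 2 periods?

Period 1.
Births: 4800 × 0.241 = 1157
20–39: 5800 × 0.97 = 5626
40–59: 4800 × 0.952 = 4570
60–79: 3400 × 0.966 = 3284
Giving 1157 / 5626 / 4570 / 3284.
Period 2.
Births: 5626 × 0.241 = 1356
20–39: 1157 × 0.97 = 1122
40–59: 5626 × 0.952 = 5356
60–79: 4570 × 0.966 = 4415
Giving 1356 / 1122 / 5356 / 4415.

1122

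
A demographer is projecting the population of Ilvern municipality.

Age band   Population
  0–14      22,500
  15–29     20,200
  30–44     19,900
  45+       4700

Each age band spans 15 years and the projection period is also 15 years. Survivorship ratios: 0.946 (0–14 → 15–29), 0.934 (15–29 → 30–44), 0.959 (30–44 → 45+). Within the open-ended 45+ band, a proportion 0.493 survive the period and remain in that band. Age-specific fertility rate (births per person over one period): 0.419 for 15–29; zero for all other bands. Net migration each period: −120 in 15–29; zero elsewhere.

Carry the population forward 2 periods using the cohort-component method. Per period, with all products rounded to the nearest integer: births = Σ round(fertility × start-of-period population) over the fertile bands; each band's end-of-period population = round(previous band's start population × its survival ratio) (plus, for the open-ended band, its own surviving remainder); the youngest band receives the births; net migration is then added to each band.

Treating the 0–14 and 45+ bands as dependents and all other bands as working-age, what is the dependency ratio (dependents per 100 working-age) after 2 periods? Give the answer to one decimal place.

Period 1:
Births: 20200 × 0.419 = 8464
15–29: 22500 × 0.946 = 21285
30–44: 20200 × 0.934 = 18867
45+: 19900 × 0.959 + 4700 × 0.493 = 19084 + 2317 = 21401
Net migration: 15–29 − 120 → 21165
Giving 8464 / 21165 / 18867 / 21401.
Period 2:
Births: 21165 × 0.419 = 8868
15–29: 8464 × 0.946 = 8007
30–44: 21165 × 0.934 = 19768
45+: 18867 × 0.959 + 21401 × 0.493 = 18093 + 10551 = 28644
Net migration: 15–29 − 120 → 7887
Giving 8868 / 7887 / 19768 / 28644.
Dependents (band 0–14 + band 45+) = 8868 + 28644 = 37512; working-age = 27655; ratio = 37512/27655 × 100 = 135.6

135.6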